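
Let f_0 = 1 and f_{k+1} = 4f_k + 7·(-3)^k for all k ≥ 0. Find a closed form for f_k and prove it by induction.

Claim: f_k = 2·4^k − (-3)^k.

Base case: f_0 = 1, and 2·4^0 − (-3)^0 = 2 − 1 = 1.
Assume f_m = 2·4^m − (-3)^m for some m ≥ 0.
Then f_{m+1} = 4f_m + 7·(-3)^m = 4·(2·4^m − (-3)^m) + 7·(-3)^m = 2·4^{m+1} − 4·(-3)^m + 7·(-3)^m = 2·4^{m+1} + 3·(-3)^m = 2·4^{m+1} − (-3)^{m+1}.
Hence f_k = 2·4^k − (-3)^k for every k ≥ 0, by induction.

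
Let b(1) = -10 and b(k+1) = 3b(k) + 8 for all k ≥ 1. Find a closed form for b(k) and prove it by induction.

Claim: b(k) = -2·3^k − 4.

Base case: b(1) = -10, and -2·3^1 − 4 = -6 − 4 = -10.
Assume b(m) = -2·3^m − 4 for some m ≥ 1.
Then b(m+1) = 3b(m) + 8 = 3·(-2·3^m − 4) + 8 = -6·3^m − 12 + 8 = -2·3^{m+1} − 4.
So the formula holds for m+1, and by induction b(k) = -2·3^k − 4 for all k ≥ 1.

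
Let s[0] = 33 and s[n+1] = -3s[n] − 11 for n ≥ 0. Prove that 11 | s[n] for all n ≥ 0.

Base case: s[0] = 33 = 11·3, so 11 | s[0].
Assume 11 | s[r], so s[r] = 11t for some integer t.
Then s[r+1] = -3s[r] − 11 = -3·(11t) − 11 = 11(-3t − 1), so 11 | s[r+1].
By induction, 11 | s[n] for all n ≥ 0.

11 | s[n]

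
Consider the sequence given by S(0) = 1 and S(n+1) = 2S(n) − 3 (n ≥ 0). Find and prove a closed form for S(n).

Claim: S(n) = -2^{n+1} + 3.

Base case: S(0) = 1, and -2^{0+1} + 3 = -2 + 3 = 1.
Assume S(k) = -2^{k+1} + 3 for some k ≥ 0.
Then S(k+1) = 2S(k) − 3 = 2·(-2^{k+1} + 3) − 3 = -2^{k+2} + 6 − 3 = -2^{k+2} + 3.
By induction, S(n) = -2^{n+1} + 3 for all n ≥ 0.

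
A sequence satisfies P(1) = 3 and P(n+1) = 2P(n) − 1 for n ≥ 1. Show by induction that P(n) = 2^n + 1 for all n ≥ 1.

Base case: P(1) = 3, and 2^1 + 1 = 2 + 1 = 3.
Assume P(k) = 2^k + 1 for some k ≥ 1.
Then P(k+1) = 2P(k) − 1 = 2·(2^k + 1) − 1 = 2^{k+1} + 2 − 1 = 2^{k+1} + 1.
This completes the inductive step, so P(n) = 2^n + 1 for all n ≥ 1.

P(n) = 2^n + 1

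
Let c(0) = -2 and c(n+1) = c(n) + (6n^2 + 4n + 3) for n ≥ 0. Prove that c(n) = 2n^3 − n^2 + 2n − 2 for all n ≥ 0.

Base case: c(0) = -2, and 2·0^3 − 0^2 + 2·0 − 2 = -2.
Assume c(m) = 2m^3 − m^2 + 2m − 2.
Then c(m+1) = c(m) + (6m^2 + 4m + 3) = (2m^3 − m^2 + 2m − 2) + (6m^2 + 4m + 3) = 2m^3 + 5m^2 + 6m + 1,
and 2·(m+1)^3 − (m+1)^2 + 2·(m+1) − 2 = 2m^3 + 5m^2 + 6m + 1.
By induction, c(n) = 2n^3 − n^2 + 2n − 2 for all n ≥ 0.

c(n) = 2n^3 − n^2 + 2n − 2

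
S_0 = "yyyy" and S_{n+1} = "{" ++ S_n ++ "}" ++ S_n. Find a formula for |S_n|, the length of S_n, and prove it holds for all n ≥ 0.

Claim: |S_n| = 6·2^n − 2.

Base case: |S_0| = 4, and 6·2^0 − 2 = 4.
Assume |S_j| = 6·2^j − 2.
Then |S_{j+1}| = 1 + |S_j| + 1 + |S_j| = 2|S_j| + 2 = 2(6·2^j − 2) + 2 = 6·2^{j+1} − 4 + 2 = 6·2^{j+1} − 2.
By induction, |S_n| = 6·2^n − 2 for all n ≥ 0.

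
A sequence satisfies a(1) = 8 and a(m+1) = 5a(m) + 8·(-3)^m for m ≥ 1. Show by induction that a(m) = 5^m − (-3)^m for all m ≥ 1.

Base case: a(1) = 8, and 5^1 − (-3)^1 = 5 + 3 = 8.
Assume a(j) = 5^j − (-3)^j for some j ≥ 1.
Then a(j+1) = 5a(j) + 8·(-3)^j = 5·(5^j − (-3)^j) + 8·(-3)^j = 5^{j+1} − 5·(-3)^j + 8·(-3)^j = 5^{j+1} + 3·(-3)^j = 5^{j+1} − (-3)^{j+1}.
So the formula holds for j+1, and by induction a(m) = 5^m − (-3)^m for all m ≥ 1.

a(m) = 5^m − (-3)^m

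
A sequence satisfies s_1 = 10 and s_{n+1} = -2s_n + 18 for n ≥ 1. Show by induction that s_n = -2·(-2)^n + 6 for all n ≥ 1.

Base case: s_1 = 10, and -2·(-2)^1 + 6 = 4 + 6 = 10.
Assume s_r = -2·(-2)^r + 6 for some r ≥ 1.
Then s_{r+1} = -2s_r + 18 = -2·(-2·(-2)^r + 6) + 18 = 4·(-2)^r − 12 + 18 = -2·(-2)^{r+1} + 6.
This completes the inductive step, so s_n = -2·(-2)^n + 6 for all n ≥ 1.

s_n = -2·(-2)^n + 6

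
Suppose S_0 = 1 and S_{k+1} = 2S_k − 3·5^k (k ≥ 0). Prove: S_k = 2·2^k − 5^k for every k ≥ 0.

Base case: S_0 = 1, and 2·2^0 − 5^0 = 2 − 1 = 1.
Assume S_j = 2·2^j − 5^j for some j ≥ 0.
Then S_{j+1} = 2S_j − 3·5^j = 2·(2·2^j − 5^j) − 3·5^j = 2·2^{j+1} − 2·5^j − 3·5^j = 2·2^{j+1} − 5·5^j = 2·2^{j+1} − 5^{j+1}.
Hence S_k = 2·2^k − 5^k for every k ≥ 0, by induction.

S_k = 2·2^k − 5^k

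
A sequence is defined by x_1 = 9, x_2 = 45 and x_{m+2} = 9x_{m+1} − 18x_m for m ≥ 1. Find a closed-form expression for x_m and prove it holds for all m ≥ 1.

Claim: x_m = 6^m + 3^m.

Base cases: x_1 = 9 and 6^1 + 3^1 = 9; x_2 = 45 and 6^2 + 3^2 = 45.
Assume x_j = 6^j + 3^j for all 1 ≤ j ≤ k, where k ≥ 2.
Then x_{k+1} = 9x_k − 18x_{k−1} = 9·(6^k + 3^k) − 18·(6^{k−1} + 3^{k−1}) = (9·6 − 18)6^{k−1} + (9·3 − 18)3^{k−1} = 36·6^{k−1} + 9·3^{k−1} = 6^{k+1} + 3^{k+1}.
So the formula holds for k+1, and by strong induction x_m = 6^m + 3^m for all m ≥ 1.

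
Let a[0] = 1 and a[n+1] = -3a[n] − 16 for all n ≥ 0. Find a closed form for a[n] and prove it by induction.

Claim: a[n] = 5·(-3)^n − 4.

Base case: a[0] = 1, and 5·(-3)^0 − 4 = 5 − 4 = 1.
Assume a[r] = 5·(-3)^r − 4 for some r ≥ 0.
Then a[r+1] = -3a[r] − 16 = -3·(5·(-3)^r − 4) − 16 = -15·(-3)^r + 12 − 16 = 5·(-3)^{r+1} − 4.
By induction, a[n] = 5·(-3)^n − 4 for all n ≥ 0.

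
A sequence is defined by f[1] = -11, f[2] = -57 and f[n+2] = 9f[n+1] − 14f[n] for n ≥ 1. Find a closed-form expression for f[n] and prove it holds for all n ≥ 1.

Claim: f[n] = -7^n − 2·2^n.

Base cases: f[1] = -11 and -7^1 − 2·2^1 = -11; f[2] = -57 and -7^2 − 2·2^2 = -57.
Assume f[j] = -7^j − 2·2^j for all 1 ≤ j ≤ r, where r ≥ 2.
Then f[r+1] = 9f[r] − 14f[r−1] = 9·(-7^r − 2·2^r) − 14·(-7^{r−1} − 2·2^{r−1}) = -(9·7 − 14)7^{r−1} − 2·(9·2 − 14)2^{r−1} = -49·7^{r−1} − 8·2^{r−1} = -7^{r+1} − 2·2^{r+1}.
So the formula holds for r+1, and by strong induction f[n] = -7^n − 2·2^n for all n ≥ 1.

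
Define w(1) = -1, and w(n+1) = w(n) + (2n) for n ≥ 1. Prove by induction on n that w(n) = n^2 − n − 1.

Base case: w(1) = -1, and 1^2 − 1 − 1 = -1.
Assume w(k) = k^2 − k − 1.
Then w(k+1) = w(k) + (2k) = (k^2 − k − 1) + (2k) = k^2 + k − 1,
and (k+1)^2 − (k+1) − 1 = k^2 + k − 1.
This completes the inductive step, so w(n) = n^2 − n − 1 for all n ≥ 1.

w(n) = n^2 − n − 1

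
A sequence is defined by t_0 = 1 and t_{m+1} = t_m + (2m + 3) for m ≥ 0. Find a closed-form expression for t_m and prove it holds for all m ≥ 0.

Claim: t_m = m^2 + 2m + 1.

Base case: t_0 = 1, and 0^2 + 2·0 + 1 = 1.
Assume t_j = j^2 + 2j + 1.
Then t_{j+1} = t_j + (2j + 3) = (j^2 + 2j + 1) + (2j + 3) = j^2 + 4j + 4,
and (j+1)^2 + 2·(j+1) + 1 = j^2 + 4j + 4.
This completes the inductive step, so t_m = m^2 + 2m + 1 for all m ≥ 0.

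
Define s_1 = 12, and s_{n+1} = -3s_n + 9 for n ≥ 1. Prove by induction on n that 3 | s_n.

Base case: s_1 = 12 = 3·4, so 3 | s_1.
Assume 3 | s_k, so s_k = 3t for some integer t.
Then s_{k+1} = -3s_k + 9 = -3·(3t) + 9 = 3(-3t + 3), so 3 | s_{k+1}.
Hence 3 | s_n for every n ≥ 1, by induction.

3 | s_n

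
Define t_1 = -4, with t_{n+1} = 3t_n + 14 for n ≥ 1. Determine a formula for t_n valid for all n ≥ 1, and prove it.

Claim: t_n = 3^n − 7.

Base case: t_1 = -4, and 3^1 − 7 = 3 − 7 = -4.
Assume t_k = 3^k − 7 for some k ≥ 1.
Then t_{k+1} = 3t_k + 14 = 3·(3^k − 7) + 14 = 3^{k+1} − 21 + 14 = 3^{k+1} − 7.
This completes the inductive step, so t_n = 3^n − 7 for all n ≥ 1.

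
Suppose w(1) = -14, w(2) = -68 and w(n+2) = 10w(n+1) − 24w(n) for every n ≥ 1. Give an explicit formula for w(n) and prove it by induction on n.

Claim: w(n) = -6^n − 2·4^n.

Base cases: w(1) = -14 and -6^1 − 2·4^1 = -14; w(2) = -68 and -6^2 − 2·4^2 = -68.
Assume w(j) = -6^j − 2·4^j for all 1 ≤ j ≤ m, where m ≥ 2.
Then w(m+1) = 10w(m) − 24w(m−1) = 10·(-6^m − 2·4^m) − 24·(-6^{m−1} − 2·4^{m−1}) = -(10·6 − 24)6^{m−1} − 2·(10·4 − 24)4^{m−1} = -36·6^{m−1} − 32·4^{m−1} = -6^{m+1} − 2·4^{m+1}.
This completes the inductive step, so w(n) = -6^n − 2·4^n for all n ≥ 1.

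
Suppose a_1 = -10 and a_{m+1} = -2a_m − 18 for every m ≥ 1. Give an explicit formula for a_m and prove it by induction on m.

Claim: a_m = 2·(-2)^m − 6.

Base case: a_1 = -10, and 2·(-2)^1 − 6 = -4 − 6 = -10.
Assume a_r = 2·(-2)^r − 6 for some r ≥ 1.
Then a_{r+1} = -2a_r − 18 = -2·(2·(-2)^r − 6) − 18 = -4·(-2)^r + 12 − 18 = 2·(-2)^{r+1} − 6.
By induction, a_m = 2·(-2)^m − 6 for all m ≥ 1.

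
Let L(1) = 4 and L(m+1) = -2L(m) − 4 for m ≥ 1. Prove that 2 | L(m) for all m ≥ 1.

Base case: L(1) = 4 = 2·2, so 2 | L(1).
Assume 2 | L(k), so L(k) = 2t for some integer t.
Then L(k+1) = -2L(k) − 4 = -2·(2t) − 4 = 2(-2t − 2), so 2 | L(k+1).
So the property holds for k+1, and by induction 2 | L(m) for all m ≥ 1.

2 | L(m)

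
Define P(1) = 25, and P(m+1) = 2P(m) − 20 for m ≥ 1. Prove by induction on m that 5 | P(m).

Base case: P(1) = 25 = 5·5, so 5 | P(1).
Assume 5 | P(j), so P(j) = 5t for some integer t.
Then P(j+1) = 2P(j) − 20 = 2·(5t) − 20 = 5(2t − 4), so 5 | P(j+1).
So the property holds for j+1, and by induction 5 | P(m) for all m ≥ 1.

5 | P(m)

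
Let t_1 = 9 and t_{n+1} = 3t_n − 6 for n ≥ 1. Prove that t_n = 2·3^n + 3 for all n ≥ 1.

Base case: t_1 = 9, and 2·3^1 + 3 = 6 + 3 = 9.
Assume t_j = 2·3^j + 3 for some j ≥ 1.
Then t_{j+1} = 3t_j − 6 = 3·(2·3^j + 3) − 6 = 6·3^j + 9 − 6 = 2·3^{j+1} + 3.
This completes the inductive step, so t_n = 2·3^n + 3 for all n ≥ 1.

t_n = 2·3^n + 3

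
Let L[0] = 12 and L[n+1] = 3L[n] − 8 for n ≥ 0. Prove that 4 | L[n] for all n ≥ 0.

Base case: L[0] = 12 = 4·3, so 4 | L[0].
Assume 4 | L[k], so L[k] = 4t for some integer t.
Then L[k+1] = 3L[k] − 8 = 3·(4t) − 8 = 4(3t − 2), so 4 | L[k+1].
Hence 4 | L[n] for every n ≥ 0, by induction.

4 | L[n]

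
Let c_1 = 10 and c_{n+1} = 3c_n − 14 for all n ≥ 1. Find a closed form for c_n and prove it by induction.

Claim: c_n = 3^n + 7.

Base case: c_1 = 10, and 3^1 + 7 = 3 + 7 = 10.
Assume c_r = 3^r + 7 for some r ≥ 1.
Then c_{r+1} = 3c_r − 14 = 3·(3^r + 7) − 14 = 3^{r+1} + 21 − 14 = 3^{r+1} + 7.
Hence c_n = 3^n + 7 for every n ≥ 1, by induction.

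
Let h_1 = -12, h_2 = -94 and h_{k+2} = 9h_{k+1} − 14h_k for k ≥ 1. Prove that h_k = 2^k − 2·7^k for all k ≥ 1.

Base cases: h_1 = -12 and 2^1 − 2·7^1 = -12; h_2 = -94 and 2^2 − 2·7^2 = -94.
Assume h_j = 2^j − 2·7^j for all 1 ≤ j ≤ r, where r ≥ 2.
Then h_{r+1} = 9h_r − 14h_{r−1} = 9·(2^r − 2·7^r) − 14·(2^{r−1} − 2·7^{r−1}) = (9·2 − 14)2^{r−1} − 2·(9·7 − 14)7^{r−1} = 4·2^{r−1} − 98·7^{r−1} = 2^{r+1} − 2·7^{r+1}.
This completes the inductive step, so h_k = 2^k − 2·7^k for all k ≥ 1.

h_k = 2^k − 2·7^k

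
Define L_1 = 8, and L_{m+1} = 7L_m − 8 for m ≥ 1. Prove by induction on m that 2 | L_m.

Base case: L_1 = 8 = 2·4, so 2 | L_1.
Assume 2 | L_k, so L_k = 2t for some integer t.
Then L_{k+1} = 7L_k − 8 = 7·(2t) − 8 = 2(7t − 4), so 2 | L_{k+1}.
This completes the inductive step, so 2 | L_m for all m ≥ 1.

2 | L_m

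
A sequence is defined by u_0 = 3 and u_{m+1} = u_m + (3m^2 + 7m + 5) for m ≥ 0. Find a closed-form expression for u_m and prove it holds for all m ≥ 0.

Claim: u_m = m^3 + 2m^2 + 2m + 3.

Base case: u_0 = 3, and 0^3 + 2·0^2 + 2·0 + 3 = 3.
Assume u_j = j^3 + 2j^2 + 2j + 3.
Then u_{j+1} = u_j + (3j^2 + 7j + 5) = (j^3 + 2j^2 + 2j + 3) + (3j^2 + 7j + 5) = j^3 + 5j^2 + 9j + 8,
and (j+1)^3 + 2·(j+1)^2 + 2·(j+1) + 3 = j^3 + 5j^2 + 9j + 8.
By induction, u_m = m^3 + 2m^2 + 2m + 3 for all m ≥ 0.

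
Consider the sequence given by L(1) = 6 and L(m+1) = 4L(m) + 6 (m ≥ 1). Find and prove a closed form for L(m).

Claim: L(m) = 2·4^m − 2.

Base case: L(1) = 6, and 2·4^1 − 2 = 8 − 2 = 6.
Assume L(k) = 2·4^k − 2 for some k ≥ 1.
Then L(k+1) = 4L(k) + 6 = 4·(2·4^k − 2) + 6 = 8·4^k − 8 + 6 = 2·4^{k+1} − 2.
This completes the inductive step, so L(m) = 2·4^m − 2 for all m ≥ 1.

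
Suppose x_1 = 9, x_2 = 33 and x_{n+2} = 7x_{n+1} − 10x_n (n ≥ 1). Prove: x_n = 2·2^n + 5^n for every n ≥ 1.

Base cases: x_1 = 9 and 2·2^1 + 5^1 = 9; x_2 = 33 and 2·2^2 + 5^2 = 33.
Assume x_i = 2·2^i + 5^i for all 1 ≤ i ≤ j, where j ≥ 2.
Then x_{j+1} = 7x_j − 10x_{j−1} = 7·(2·2^j + 5^j) − 10·(2·2^{j−1} + 5^{j−1}) = 2·(7·2 − 10)2^{j−1} + (7·5 − 10)5^{j−1} = 8·2^{j−1} + 25·5^{j−1} = 2·2^{j+1} + 5^{j+1}.
This completes the inductive step, so x_n = 2·2^n + 5^n for all n ≥ 1.

x_n = 2·2^n + 5^n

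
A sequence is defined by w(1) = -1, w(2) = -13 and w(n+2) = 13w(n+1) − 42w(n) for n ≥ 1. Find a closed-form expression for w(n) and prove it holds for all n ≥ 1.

Claim: w(n) = 6^n − 7^n.

Base cases: w(1) = -1 and 6^1 − 7^1 = -1; w(2) = -13 and 6^2 − 7^2 = -13.
Assume w(j) = 6^j − 7^j for all 1 ≤ j ≤ m, where m ≥ 2.
Then w(m+1) = 13w(m) − 42w(m−1) = 13·(6^m − 7^m) − 42·(6^{m−1} − 7^{m−1}) = (13·6 − 42)6^{m−1} − (13·7 − 42)7^{m−1} = 36·6^{m−1} − 49·7^{m−1} = 6^{m+1} − 7^{m+1}.
By strong induction, w(n) = 6^n − 7^n for all n ≥ 1.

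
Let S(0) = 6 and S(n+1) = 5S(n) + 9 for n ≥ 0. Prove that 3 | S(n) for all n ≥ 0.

Base case: S(0) = 6 = 3·2, so 3 | S(0).
Assume 3 | S(r), so S(r) = 3t for some integer t.
Then S(r+1) = 5S(r) + 9 = 5·(3t) + 9 = 3(5t + 3), so 3 | S(r+1).
This completes the inductive step, so 3 | S(n) for all n ≥ 0.

3 | S(n)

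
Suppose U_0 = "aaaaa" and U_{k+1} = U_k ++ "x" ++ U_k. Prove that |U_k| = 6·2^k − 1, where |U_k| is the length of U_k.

Base case: |U_0| = 5, and 6·2^0 − 1 = 5.
Assume |U_j| = 6·2^j − 1.
Then |U_{j+1}| = |U_j| + 1 + |U_j| = 2|U_j| + 1 = 2(6·2^j − 1) + 1 = 6·2^{j+1} − 2 + 1 = 6·2^{j+1} − 1.
Hence |U_k| = 6·2^k − 1 for every k ≥ 0, by induction.

|U_k| = 6·2^k − 1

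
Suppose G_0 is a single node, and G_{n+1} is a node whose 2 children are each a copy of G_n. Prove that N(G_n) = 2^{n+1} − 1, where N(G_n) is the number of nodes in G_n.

Base case: N(G_0) = 1, and 2^{0+1} − 1 = 1.
Assume N(G_r) = 2^{r+1} − 1.
Then N(G_{r+1}) = 1 + 2N(G_r) = 1 + 2(2^{r+1} − 1) = 2^{r+2} − 2 + 1 = 2^{r+2} − 1.
So the formula holds for r+1, and by induction N(G_n) = 2^{n+1} − 1 for all n ≥ 0.

N(G_n) = 2^{n+1} − 1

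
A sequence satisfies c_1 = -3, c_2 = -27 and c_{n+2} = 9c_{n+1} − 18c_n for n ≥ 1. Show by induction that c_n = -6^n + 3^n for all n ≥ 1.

Base cases: c_1 = -3 and -6^1 + 3^1 = -3; c_2 = -27 and -6^2 + 3^2 = -27.
Assume c_j = -6^j + 3^j for all 1 ≤ j ≤ r, where r ≥ 2.
Then c_{r+1} = 9c_r − 18c_{r−1} = 9·(-6^r + 3^r) − 18·(-6^{r−1} + 3^{r−1}) = -(9·6 − 18)6^{r−1} + (9·3 − 18)3^{r−1} = -36·6^{r−1} + 9·3^{r−1} = -6^{r+1} + 3^{r+1}.
This completes the inductive step, so c_n = -6^n + 3^n for all n ≥ 1.

c_n = -6^n + 3^n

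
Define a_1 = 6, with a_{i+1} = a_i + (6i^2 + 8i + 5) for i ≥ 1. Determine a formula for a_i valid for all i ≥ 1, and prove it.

Claim: a_i = 2i^3 + i^2 + 2i + 1.

Base case: a_1 = 6, and 2·1^3 + 1^2 + 2·1 + 1 = 6.
Assume a_j = 2j^3 + j^2 + 2j + 1.
Then a_{j+1} = a_j + (6j^2 + 8j + 5) = (2j^3 + j^2 + 2j + 1) + (6j^2 + 8j + 5) = 2j^3 + 7j^2 + 10j + 6,
and 2·(j+1)^3 + (j+1)^2 + 2·(j+1) + 1 = 2j^3 + 7j^2 + 10j + 6.
Hence a_i = 2i^3 + i^2 + 2i + 1 for every i ≥ 1, by induction.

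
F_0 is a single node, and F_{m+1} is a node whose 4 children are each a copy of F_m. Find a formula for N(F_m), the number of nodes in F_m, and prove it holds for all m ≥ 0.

Claim: N(F_m) = (4^{m+1} − 1)/3.

Base case: N(F_0) = 1, and (4^{0+1} − 1)/3 = 1.
Assume N(F_j) = (4^{j+1} − 1)/3.
Then N(F_{j+1}) = 1 + 4N(F_j) = 1 + 4·(4^{j+1} − 1)/3 = 1 + (4^{j+2} − 4)/3 = (3 + 4^{j+2} − 4)/3 = (4^{j+2} − 1)/3.
Hence N(F_m) = (4^{m+1} − 1)/3 for every m ≥ 0, by induction.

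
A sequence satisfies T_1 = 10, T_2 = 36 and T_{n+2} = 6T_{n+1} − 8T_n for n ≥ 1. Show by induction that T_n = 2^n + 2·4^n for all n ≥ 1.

Base cases: T_1 = 10 and 2^1 + 2·4^1 = 10; T_2 = 36 and 2^2 + 2·4^2 = 36.
Assume T_j = 2^j + 2·4^j for all 1 ≤ j ≤ m, where m ≥ 2.
Then T_{m+1} = 6T_m − 8T_{m−1} = 6·(2^m + 2·4^m) − 8·(2^{m−1} + 2·4^{m−1}) = (6·2 − 8)2^{m−1} + 2·(6·4 − 8)4^{m−1} = 4·2^{m−1} + 32·4^{m−1} = 2^{m+1} + 2·4^{m+1}.
This completes the inductive step, so T_n = 2^n + 2·4^n for all n ≥ 1.

T_n = 2^n + 2·4^n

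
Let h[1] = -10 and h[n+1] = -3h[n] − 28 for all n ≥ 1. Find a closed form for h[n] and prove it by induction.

Claim: h[n] = (-3)^n − 7.

Base case: h[1] = -10, and (-3)^1 − 7 = -3 − 7 = -10.
Assume h[m] = (-3)^m − 7 for some m ≥ 1.
Then h[m+1] = -3h[m] − 28 = -3·((-3)^m − 7) − 28 = -3·(-3)^m + 21 − 28 = (-3)^{m+1} − 7.
Hence h[n] = (-3)^n − 7 for every n ≥ 1, by induction.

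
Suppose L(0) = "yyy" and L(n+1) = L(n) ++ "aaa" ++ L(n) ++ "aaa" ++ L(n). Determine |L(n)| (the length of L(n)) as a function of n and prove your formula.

Claim: |L(n)| = 6·3^n − 3.

Base case: |L(0)| = 3, and 6·3^0 − 3 = 3.
Assume |L(m)| = 6·3^m − 3.
Then |L(m+1)| = 3|L(m)| + 6 = 3(6·3^m − 3) + 6 = 6·3^{m+1} − 9 + 6 = 6·3^{m+1} − 3.
So the formula holds for m+1, and by induction |L(n)| = 6·3^n − 3 for all n ≥ 0.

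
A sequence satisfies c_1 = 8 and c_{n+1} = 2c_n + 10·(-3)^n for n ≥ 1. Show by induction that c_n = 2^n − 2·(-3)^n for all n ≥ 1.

Base case: c_1 = 8, and 2^1 − 2·(-3)^1 = 2 + 6 = 8.
Assume c_k = 2^k − 2·(-3)^k for some k ≥ 1.
Then c_{k+1} = 2c_k + 10·(-3)^k = 2·(2^k − 2·(-3)^k) + 10·(-3)^k = 2^{k+1} − 4·(-3)^k + 10·(-3)^k = 2^{k+1} + 6·(-3)^k = 2^{k+1} − 2·(-3)^{k+1}.
By induction, c_n = 2^n − 2·(-3)^n for all n ≥ 1.

c_n = 2^n − 2·(-3)^n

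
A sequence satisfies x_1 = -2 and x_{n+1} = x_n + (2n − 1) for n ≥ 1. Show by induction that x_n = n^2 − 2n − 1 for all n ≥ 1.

Base case: x_1 = -2, and 1^2 − 2·1 − 1 = -2.
Assume x_j = j^2 − 2j − 1.
Then x_{j+1} = x_j + (2j − 1) = (j^2 − 2j − 1) + (2j − 1) = j^2 − 2,
and (j+1)^2 − 2·(j+1) − 1 = j^2 − 2.
Hence x_n = n^2 − 2n − 1 for every n ≥ 1, by induction.

x_n = n^2 − 2n − 1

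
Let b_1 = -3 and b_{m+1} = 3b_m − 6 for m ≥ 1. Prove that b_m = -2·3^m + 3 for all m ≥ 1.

Base case: b_1 = -3, and -2·3^1 + 3 = -6 + 3 = -3.
Assume b_k = -2·3^k + 3 for some k ≥ 1.
Then b_{k+1} = 3b_k − 6 = 3·(-2·3^k + 3) − 6 = -6·3^k + 9 − 6 = -2·3^{k+1} + 3.
This completes the inductive step, so b_m = -2·3^m + 3 for all m ≥ 1.

b_m = -2·3^m + 3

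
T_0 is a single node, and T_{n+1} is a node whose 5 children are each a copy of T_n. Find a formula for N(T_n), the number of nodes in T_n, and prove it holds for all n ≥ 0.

Claim: N(T_n) = (5^{n+1} − 1)/4.

Base case: N(T_0) = 1, and (5^{0+1} − 1)/4 = 1.
Assume N(T_j) = (5^{j+1} − 1)/4.
Then N(T_{j+1}) = 1 + 5N(T_j) = 1 + 5·(5^{j+1} − 1)/4 = 1 + (5^{j+2} − 5)/4 = (4 + 5^{j+2} − 5)/4 = (5^{j+2} − 1)/4.
This completes the inductive step, so N(T_n) = (5^{n+1} − 1)/4 for all n ≥ 0.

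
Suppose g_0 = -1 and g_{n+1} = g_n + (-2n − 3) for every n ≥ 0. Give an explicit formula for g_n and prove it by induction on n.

Claim: g_n = -n^2 − 2n − 1.

Base case: g_0 = -1, and -0^2 − 2·0 − 1 = -1.
Assume g_j = -j^2 − 2j − 1.
Then g_{j+1} = g_j + (-2j − 3) = (-j^2 − 2j − 1) + (-2j − 3) = -j^2 − 4j − 4,
and -(j+1)^2 − 2·(j+1) − 1 = -j^2 − 4j − 4.
This completes the inductive step, so g_n = -n^2 − 2n − 1 for all n ≥ 0.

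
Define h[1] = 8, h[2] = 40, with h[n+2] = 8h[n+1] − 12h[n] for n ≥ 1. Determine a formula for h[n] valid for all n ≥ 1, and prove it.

Claim: h[n] = 6^n + 2^n.

Base cases: h[1] = 8 and 6^1 + 2^1 = 8; h[2] = 40 and 6^2 + 2^2 = 40.
Assume h[j] = 6^j + 2^j for all 1 ≤ j ≤ m, where m ≥ 2.
Then h[m+1] = 8h[m] − 12h[m−1] = 8·(6^m + 2^m) − 12·(6^{m−1} + 2^{m−1}) = (8·6 − 12)6^{m−1} + (8·2 − 12)2^{m−1} = 36·6^{m−1} + 4·2^{m−1} = 6^{m+1} + 2^{m+1}.
This completes the inductive step, so h[n] = 6^n + 2^n for all n ≥ 1.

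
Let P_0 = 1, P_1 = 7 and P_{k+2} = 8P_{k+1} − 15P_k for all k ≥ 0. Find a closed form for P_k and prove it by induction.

Claim: P_k = -3^k + 2·5^k.

Base cases: P_0 = 1 and -3^0 + 2·5^0 = 1; P_1 = 7 and -3^1 + 2·5^1 = 7.
Assume P_j = -3^j + 2·5^j for all 0 ≤ j ≤ r, where r ≥ 1.
Then P_{r+1} = 8P_r − 15P_{r−1} = 8·(-3^r + 2·5^r) − 15·(-3^{r−1} + 2·5^{r−1}) = -(8·3 − 15)3^{r−1} + 2·(8·5 − 15)5^{r−1} = -9·3^{r−1} + 50·5^{r−1} = -3^{r+1} + 2·5^{r+1}.
So the formula holds for r+1, and by strong induction P_k = -3^k + 2·5^k for all k ≥ 0.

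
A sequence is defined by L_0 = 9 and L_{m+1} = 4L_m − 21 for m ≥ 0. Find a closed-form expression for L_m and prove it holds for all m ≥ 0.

Claim: L_m = 2·4^m + 7.

Base case: L_0 = 9, and 2·4^0 + 7 = 2 + 7 = 9.
Assume L_k = 2·4^k + 7 for some k ≥ 0.
Then L_{k+1} = 4L_k − 21 = 4·(2·4^k + 7) − 21 = 8·4^k + 28 − 21 = 2·4^{k+1} + 7.
This completes the inductive step, so L_m = 2·4^m + 7 for all m ≥ 0.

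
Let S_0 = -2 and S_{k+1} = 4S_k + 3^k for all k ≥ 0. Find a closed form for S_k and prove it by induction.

Claim: S_k = -4^k − 3^k.

Base case: S_0 = -2, and -4^0 − 3^0 = -1 − 1 = -2.
Assume S_r = -4^r − 3^r for some r ≥ 0.
Then S_{r+1} = 4S_r + 3^r = 4·(-4^r − 3^r) + 3^r = -4^{r+1} − 4·3^r + 3^r = -4^{r+1} − 3·3^r = -4^{r+1} − 3^{r+1}.
Hence S_k = -4^k − 3^k for every k ≥ 0, by induction.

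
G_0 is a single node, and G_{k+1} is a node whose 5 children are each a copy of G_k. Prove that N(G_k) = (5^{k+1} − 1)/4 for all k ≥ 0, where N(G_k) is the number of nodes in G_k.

Base case: N(G_0) = 1, and (5^{0+1} − 1)/4 = 1.
Assume N(G_r) = (5^{r+1} − 1)/4.
Then N(G_{r+1}) = 1 + 5N(G_r) = 1 + 5·(5^{r+1} − 1)/4 = 1 + (5^{r+2} − 5)/4 = (4 + 5^{r+2} − 5)/4 = (5^{r+2} − 1)/4.
By induction, N(G_k) = (5^{k+1} − 1)/4 for all k ≥ 0.

N(G_k) = (5^{k+1} − 1)/4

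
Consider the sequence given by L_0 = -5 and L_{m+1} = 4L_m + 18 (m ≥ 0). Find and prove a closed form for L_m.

Claim: L_m = 4^m − 6.

Base case: L_0 = -5, and 4^0 − 6 = 1 − 6 = -5.
Assume L_j = 4^j − 6 for some j ≥ 0.
Then L_{j+1} = 4L_j + 18 = 4·(4^j − 6) + 18 = 4^{j+1} − 24 + 18 = 4^{j+1} − 6.
This completes the inductive step, so L_m = 4^m − 6 for all m ≥ 0.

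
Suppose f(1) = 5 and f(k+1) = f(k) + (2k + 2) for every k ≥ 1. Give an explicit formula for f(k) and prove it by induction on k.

Claim: f(k) = k^2 + k + 3.

Base case: f(1) = 5, and 1^2 + 1 + 3 = 5.
Assume f(m) = m^2 + m + 3.
Then f(m+1) = f(m) + (2m + 2) = (m^2 + m + 3) + (2m + 2) = m^2 + 3m + 5,
and (m+1)^2 + (m+1) + 3 = m^2 + 3m + 5.
This completes the inductive step, so f(k) = k^2 + k + 3 for all k ≥ 1.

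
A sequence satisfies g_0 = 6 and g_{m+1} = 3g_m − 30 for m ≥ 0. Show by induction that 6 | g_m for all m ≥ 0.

Base case: g_0 = 6 = 6·1, so 6 | g_0.
Assume 6 | g_r, so g_r = 6t for some integer t.
Then g_{r+1} = 3g_r − 30 = 3·(6t) − 30 = 6(3t − 5), so 6 | g_{r+1}.
Hence 6 | g_m for every m ≥ 0, by induction.

6 | g_m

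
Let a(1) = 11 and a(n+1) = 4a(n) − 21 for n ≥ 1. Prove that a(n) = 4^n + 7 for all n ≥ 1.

Base case: a(1) = 11, and 4^1 + 7 = 4 + 7 = 11.
Assume a(m) = 4^m + 7 for some m ≥ 1.
Then a(m+1) = 4a(m) − 21 = 4·(4^m + 7) − 21 = 4^{m+1} + 28 − 21 = 4^{m+1} + 7.
This completes the inductive step, so a(n) = 4^n + 7 for all n ≥ 1.

a(n) = 4^n + 7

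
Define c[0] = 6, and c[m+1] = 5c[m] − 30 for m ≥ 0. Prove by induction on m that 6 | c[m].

Base case: c[0] = 6 = 6·1, so 6 | c[0].
Assume 6 | c[k], so c[k] = 6t for some integer t.
Then c[k+1] = 5c[k] − 30 = 5·(6t) − 30 = 6(5t − 5), so 6 | c[k+1].
So the property holds for k+1, and by induction 6 | c[m] for all m ≥ 0.

6 | c[m]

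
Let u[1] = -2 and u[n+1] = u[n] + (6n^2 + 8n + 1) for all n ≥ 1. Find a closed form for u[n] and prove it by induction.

Claim: u[n] = 2n^3 + n^2 − 2n − 3.

Base case: u[1] = -2, and 2·1^3 + 1^2 − 2·1 − 3 = -2.
Assume u[j] = 2j^3 + j^2 − 2j − 3.
Then u[j+1] = u[j] + (6j^2 + 8j + 1) = (2j^3 + j^2 − 2j − 3) + (6j^2 + 8j + 1) = 2j^3 + 7j^2 + 6j − 2,
and 2·(j+1)^3 + (j+1)^2 − 2·(j+1) − 3 = 2j^3 + 7j^2 + 6j − 2.
This completes the inductive step, so u[n] = 2n^3 + n^2 − 2n − 3 for all n ≥ 1.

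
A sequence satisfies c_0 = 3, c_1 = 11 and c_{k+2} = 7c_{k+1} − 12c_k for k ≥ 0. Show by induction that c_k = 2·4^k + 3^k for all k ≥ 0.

Base cases: c_0 = 3 and 2·4^0 + 3^0 = 3; c_1 = 11 and 2·4^1 + 3^1 = 11.
Assume c_i = 2·4^i + 3^i for all 0 ≤ i ≤ j, where j ≥ 1.
Then c_{j+1} = 7c_j − 12c_{j−1} = 7·(2·4^j + 3^j) − 12·(2·4^{j−1} + 3^{j−1}) = 2·(7·4 − 12)4^{j−1} + (7·3 − 12)3^{j−1} = 32·4^{j−1} + 9·3^{j−1} = 2·4^{j+1} + 3^{j+1}.
Hence c_k = 2·4^k + 3^k for every k ≥ 0, by strong induction.

c_k = 2·4^k + 3^k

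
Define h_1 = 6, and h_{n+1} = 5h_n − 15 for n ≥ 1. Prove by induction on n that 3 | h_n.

Base case: h_1 = 6 = 3·2, so 3 | h_1.
Assume 3 | h_k, so h_k = 3t for some integer t.
Then h_{k+1} = 5h_k − 15 = 5·(3t) − 15 = 3(5t − 5), so 3 | h_{k+1}.
So the property holds for k+1, and by induction 3 | h_n for all n ≥ 1.

3 | h_n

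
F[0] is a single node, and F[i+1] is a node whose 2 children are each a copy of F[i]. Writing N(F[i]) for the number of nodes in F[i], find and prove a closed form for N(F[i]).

Claim: N(F[i]) = 2^{i+1} − 1.

Base case: N(F[0]) = 1, and 2^{0+1} − 1 = 1.
Assume N(F[k]) = 2^{k+1} − 1.
Then N(F[k+1]) = 1 + 2N(F[k]) = 1 + 2(2^{k+1} − 1) = 2^{k+2} − 2 + 1 = 2^{k+2} − 1.
This completes the inductive step, so N(F[i]) = 2^{i+1} − 1 for all i ≥ 0.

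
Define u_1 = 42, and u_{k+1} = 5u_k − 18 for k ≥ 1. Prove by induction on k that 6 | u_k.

Base case: u_1 = 42 = 6·7, so 6 | u_1.
Assume 6 | u_j, so u_j = 6t for some integer t.
Then u_{j+1} = 5u_j − 18 = 5·(6t) − 18 = 6(5t − 3), so 6 | u_{j+1}.
Hence 6 | u_k for every k ≥ 1, by induction.

6 | u_k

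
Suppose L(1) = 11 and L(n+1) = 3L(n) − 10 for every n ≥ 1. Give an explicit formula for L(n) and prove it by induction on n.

Claim: L(n) = 2·3^n + 5.

Base case: L(1) = 11, and 2·3^1 + 5 = 6 + 5 = 11.
Assume L(k) = 2·3^k + 5 for some k ≥ 1.
Then L(k+1) = 3L(k) − 10 = 3·(2·3^k + 5) − 10 = 6·3^k + 15 − 10 = 2·3^{k+1} + 5.
This completes the inductive step, so L(n) = 2·3^n + 5 for all n ≥ 1.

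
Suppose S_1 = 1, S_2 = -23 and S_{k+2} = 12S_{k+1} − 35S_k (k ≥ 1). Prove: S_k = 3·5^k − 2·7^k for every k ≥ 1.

Base cases: S_1 = 1 and 3·5^1 − 2·7^1 = 1; S_2 = -23 and 3·5^2 − 2·7^2 = -23.
Assume S_j = 3·5^j − 2·7^j for all 1 ≤ j ≤ r, where r ≥ 2.
Then S_{r+1} = 12S_r − 35S_{r−1} = 12·(3·5^r − 2·7^r) − 35·(3·5^{r−1} − 2·7^{r−1}) = 3·(12·5 − 35)5^{r−1} − 2·(12·7 − 35)7^{r−1} = 75·5^{r−1} − 98·7^{r−1} = 3·5^{r+1} − 2·7^{r+1}.
By strong induction, S_k = 3·5^k − 2·7^k for all k ≥ 1.

S_k = 3·5^k − 2·7^k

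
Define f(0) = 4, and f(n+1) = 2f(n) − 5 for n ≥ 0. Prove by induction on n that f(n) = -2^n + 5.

Base case: f(0) = 4, and -2^0 + 5 = -1 + 5 = 4.
Assume f(k) = -2^k + 5 for some k ≥ 0.
Then f(k+1) = 2f(k) − 5 = 2·(-2^k + 5) − 5 = -2^{k+1} + 10 − 5 = -2^{k+1} + 5.
This completes the inductive step, so f(n) = -2^n + 5 for all n ≥ 0.

f(n) = -2^n + 5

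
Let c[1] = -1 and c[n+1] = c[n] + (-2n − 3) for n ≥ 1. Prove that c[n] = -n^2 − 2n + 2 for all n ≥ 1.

Base case: c[1] = -1, and -1^2 − 2·1 + 2 = -1.
Assume c[m] = -m^2 − 2m + 2.
Then c[m+1] = c[m] + (-2m − 3) = (-m^2 − 2m + 2) + (-2m − 3) = -m^2 − 4m − 1,
and -(m+1)^2 − 2·(m+1) + 2 = -m^2 − 4m − 1.
Hence c[n] = -n^2 − 2n + 2 for every n ≥ 1, by induction.

c[n] = -n^2 − 2n + 2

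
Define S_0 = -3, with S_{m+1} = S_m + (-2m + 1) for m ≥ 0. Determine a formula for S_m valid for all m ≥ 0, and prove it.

Claim: S_m = -m^2 + 2m − 3.

Base case: S_0 = -3, and -0^2 + 2·0 − 3 = -3.
Assume S_k = -k^2 + 2k − 3.
Then S_{k+1} = S_k + (-2k + 1) = (-k^2 + 2k − 3) + (-2k + 1) = -k^2 − 2,
and -(k+1)^2 + 2·(k+1) − 3 = -k^2 − 2.
This completes the inductive step, so S_m = -m^2 + 2m − 3 for all m ≥ 0.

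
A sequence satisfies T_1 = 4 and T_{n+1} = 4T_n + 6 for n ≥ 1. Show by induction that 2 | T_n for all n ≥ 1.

Base case: T_1 = 4 = 2·2, so 2 | T_1.
Assume 2 | T_k, so T_k = 2t for some integer t.
Then T_{k+1} = 4T_k + 6 = 4·(2t) + 6 = 2(4t + 3), so 2 | T_{k+1}.
By induction, 2 | T_n for all n ≥ 1.

2 | T_n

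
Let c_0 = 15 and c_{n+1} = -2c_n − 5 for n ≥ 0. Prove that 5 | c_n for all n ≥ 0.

Base case: c_0 = 15 = 5·3, so 5 | c_0.
Assume 5 | c_k, so c_k = 5t for some integer t.
Then c_{k+1} = -2c_k − 5 = -2·(5t) − 5 = 5(-2t − 1), so 5 | c_{k+1}.
So the property holds for k+1, and by induction 5 | c_n for all n ≥ 0.

5 | c_n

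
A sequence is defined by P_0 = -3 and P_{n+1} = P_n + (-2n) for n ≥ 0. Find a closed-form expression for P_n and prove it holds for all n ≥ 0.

Claim: P_n = -n^2 + n − 3.

Base case: P_0 = -3, and -0^2 + 0 − 3 = -3.
Assume P_r = -r^2 + r − 3.
Then P_{r+1} = P_r + (-2r) = (-r^2 + r − 3) + (-2r) = -r^2 − r − 3,
and -(r+1)^2 + (r+1) − 3 = -r^2 − r − 3.
By induction, P_n = -n^2 + n − 3 for all n ≥ 0.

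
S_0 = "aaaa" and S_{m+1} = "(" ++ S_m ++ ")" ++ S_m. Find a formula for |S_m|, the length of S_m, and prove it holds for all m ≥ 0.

Claim: |S_m| = 6·2^m − 2.

Base case: |S_0| = 4, and 6·2^0 − 2 = 4.
Assume |S_k| = 6·2^k − 2.
Then |S_{k+1}| = 1 + |S_k| + 1 + |S_k| = 2|S_k| + 2 = 2(6·2^k − 2) + 2 = 6·2^{k+1} − 4 + 2 = 6·2^{k+1} − 2.
This completes the inductive step, so |S_m| = 6·2^m − 2 for all m ≥ 0.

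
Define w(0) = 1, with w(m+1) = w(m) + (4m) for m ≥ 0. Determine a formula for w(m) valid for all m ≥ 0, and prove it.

Claim: w(m) = 2m^2 − 2m + 1.

Base case: w(0) = 1, and 2·0^2 − 2·0 + 1 = 1.
Assume w(k) = 2k^2 − 2k + 1.
Then w(k+1) = w(k) + (4k) = (2k^2 − 2k + 1) + (4k) = 2k^2 + 2k + 1,
and 2·(k+1)^2 − 2·(k+1) + 1 = 2k^2 + 2k + 1.
By induction, w(m) = 2m^2 − 2m + 1 for all m ≥ 0.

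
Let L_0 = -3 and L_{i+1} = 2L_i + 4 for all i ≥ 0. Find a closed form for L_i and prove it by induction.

Claim: L_i = 2^i − 4.

Base case: L_0 = -3, and 2^0 − 4 = 1 − 4 = -3.
Assume L_j = 2^j − 4 for some j ≥ 0.
Then L_{j+1} = 2L_j + 4 = 2·(2^j − 4) + 4 = 2^{j+1} − 8 + 4 = 2^{j+1} − 4.
By induction, L_i = 2^i − 4 for all i ≥ 0.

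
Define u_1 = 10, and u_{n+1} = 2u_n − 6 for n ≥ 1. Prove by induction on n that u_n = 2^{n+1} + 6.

Base case: u_1 = 10, and 2^{1+1} + 6 = 4 + 6 = 10.
Assume u_k = 2^{k+1} + 6 for some k ≥ 1.
Then u_{k+1} = 2u_k − 6 = 2·(2^{k+1} + 6) − 6 = 2^{k+2} + 12 − 6 = 2^{k+2} + 6.
Hence u_n = 2^{n+1} + 6 for every n ≥ 1, by induction.

u_n = 2^{n+1} + 6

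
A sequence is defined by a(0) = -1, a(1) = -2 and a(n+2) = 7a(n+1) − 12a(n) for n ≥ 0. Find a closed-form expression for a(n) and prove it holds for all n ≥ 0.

Claim: a(n) = 4^n − 2·3^n.

Base cases: a(0) = -1 and 4^0 − 2·3^0 = -1; a(1) = -2 and 4^1 − 2·3^1 = -2.
Assume a(j) = 4^j − 2·3^j for all 0 ≤ j ≤ k, where k ≥ 1.
Then a(k+1) = 7a(k) − 12a(k−1) = 7·(4^k − 2·3^k) − 12·(4^{k−1} − 2·3^{k−1}) = (7·4 − 12)4^{k−1} − 2·(7·3 − 12)3^{k−1} = 16·4^{k−1} − 18·3^{k−1} = 4^{k+1} − 2·3^{k+1}.
So the formula holds for k+1, and by strong induction a(n) = 4^n − 2·3^n for all n ≥ 0.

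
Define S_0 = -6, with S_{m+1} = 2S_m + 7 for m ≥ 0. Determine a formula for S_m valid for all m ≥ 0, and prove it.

Claim: S_m = 2^m − 7.

Base case: S_0 = -6, and 2^0 − 7 = 1 − 7 = -6.
Assume S_r = 2^r − 7 for some r ≥ 0.
Then S_{r+1} = 2S_r + 7 = 2·(2^r − 7) + 7 = 2^{r+1} − 14 + 7 = 2^{r+1} − 7.
By induction, S_m = 2^m − 7 for all m ≥ 0.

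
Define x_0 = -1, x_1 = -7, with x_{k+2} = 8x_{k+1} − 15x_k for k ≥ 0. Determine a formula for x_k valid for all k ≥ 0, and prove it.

Claim: x_k = 3^k − 2·5^k.

Base cases: x_0 = -1 and 3^0 − 2·5^0 = -1; x_1 = -7 and 3^1 − 2·5^1 = -7.
Assume x_i = 3^i − 2·5^i for all 0 ≤ i ≤ j, where j ≥ 1.
Then x_{j+1} = 8x_j − 15x_{j−1} = 8·(3^j − 2·5^j) − 15·(3^{j−1} − 2·5^{j−1}) = (8·3 − 15)3^{j−1} − 2·(8·5 − 15)5^{j−1} = 9·3^{j−1} − 50·5^{j−1} = 3^{j+1} − 2·5^{j+1}.
So the formula holds for j+1, and by strong induction x_k = 3^k − 2·5^k for all k ≥ 0.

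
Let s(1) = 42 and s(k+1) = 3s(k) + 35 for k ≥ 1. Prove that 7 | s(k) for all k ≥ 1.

Base case: s(1) = 42 = 7·6, so 7 | s(1).
Assume 7 | s(r), so s(r) = 7t for some integer t.
Then s(r+1) = 3s(r) + 35 = 3·(7t) + 35 = 7(3t + 5), so 7 | s(r+1).
So the property holds for r+1, and by induction 7 | s(k) for all k ≥ 1.

7 | s(k)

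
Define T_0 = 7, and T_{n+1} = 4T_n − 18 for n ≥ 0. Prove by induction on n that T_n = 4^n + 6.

Base case: T_0 = 7, and 4^0 + 6 = 1 + 6 = 7.
Assume T_m = 4^m + 6 for some m ≥ 0.
Then T_{m+1} = 4T_m − 18 = 4·(4^m + 6) − 18 = 4^{m+1} + 24 − 18 = 4^{m+1} + 6.
By induction, T_n = 4^n + 6 for all n ≥ 0.

T_n = 4^n + 6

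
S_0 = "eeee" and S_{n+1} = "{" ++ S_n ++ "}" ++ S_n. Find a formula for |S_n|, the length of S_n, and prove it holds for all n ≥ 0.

Claim: |S_n| = 6·2^n − 2.

Base case: |S_0| = 4, and 6·2^0 − 2 = 4.
Assume |S_m| = 6·2^m − 2.
Then |S_{m+1}| = 1 + |S_m| + 1 + |S_m| = 2|S_m| + 2 = 2(6·2^m − 2) + 2 = 6·2^{m+1} − 4 + 2 = 6·2^{m+1} − 2.
By induction, |S_n| = 6·2^n − 2 for all n ≥ 0.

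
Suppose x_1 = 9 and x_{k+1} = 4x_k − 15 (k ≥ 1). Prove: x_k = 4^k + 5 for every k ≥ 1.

Base case: x_1 = 9, and 4^1 + 5 = 4 + 5 = 9.
Assume x_r = 4^r + 5 for some r ≥ 1.
Then x_{r+1} = 4x_r − 15 = 4·(4^r + 5) − 15 = 4^{r+1} + 20 − 15 = 4^{r+1} + 5.
Hence x_k = 4^k + 5 for every k ≥ 1, by induction.

x_k = 4^k + 5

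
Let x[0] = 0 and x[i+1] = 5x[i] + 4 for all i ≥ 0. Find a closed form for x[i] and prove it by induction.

Claim: x[i] = 5^i − 1.

Base case: x[0] = 0, and 5^0 − 1 = 1 − 1 = 0.
Assume x[k] = 5^k − 1 for some k ≥ 0.
Then x[k+1] = 5x[k] + 4 = 5·(5^k − 1) + 4 = 5^{k+1} − 5 + 4 = 5^{k+1} − 1.
By induction, x[i] = 5^i − 1 for all i ≥ 0.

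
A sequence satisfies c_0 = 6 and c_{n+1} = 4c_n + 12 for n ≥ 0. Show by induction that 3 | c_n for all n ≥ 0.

Base case: c_0 = 6 = 3·2, so 3 | c_0.
Assume 3 | c_m, so c_m = 3t for some integer t.
Then c_{m+1} = 4c_m + 12 = 4·(3t) + 12 = 3(4t + 4), so 3 | c_{m+1}.
So the property holds for m+1, and by induction 3 | c_n for all n ≥ 0.

3 | c_n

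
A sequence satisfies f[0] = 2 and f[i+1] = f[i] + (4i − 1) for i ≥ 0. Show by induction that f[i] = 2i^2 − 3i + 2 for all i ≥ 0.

Base case: f[0] = 2, and 2·0^2 − 3·0 + 2 = 2.
Assume f[j] = 2j^2 − 3j + 2.
Then f[j+1] = f[j] + (4j − 1) = (2j^2 − 3j + 2) + (4j − 1) = 2j^2 + j + 1,
and 2·(j+1)^2 − 3·(j+1) + 2 = 2j^2 + j + 1.
Hence f[i] = 2i^2 − 3i + 2 for every i ≥ 0, by induction.

f[i] = 2i^2 − 3i + 2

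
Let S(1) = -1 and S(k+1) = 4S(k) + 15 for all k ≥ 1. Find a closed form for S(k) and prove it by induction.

Claim: S(k) = 4^k − 5.

Base case: S(1) = -1, and 4^1 − 5 = 4 − 5 = -1.
Assume S(r) = 4^r − 5 for some r ≥ 1.
Then S(r+1) = 4S(r) + 15 = 4·(4^r − 5) + 15 = 4^{r+1} − 20 + 15 = 4^{r+1} − 5.
Hence S(k) = 4^k − 5 for every k ≥ 1, by induction.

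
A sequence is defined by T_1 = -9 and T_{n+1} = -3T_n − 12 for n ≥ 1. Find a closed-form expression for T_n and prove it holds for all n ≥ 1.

Claim: T_n = 2·(-3)^n − 3.

Base case: T_1 = -9, and 2·(-3)^1 − 3 = -6 − 3 = -9.
Assume T_k = 2·(-3)^k − 3 for some k ≥ 1.
Then T_{k+1} = -3T_k − 12 = -3·(2·(-3)^k − 3) − 12 = -6·(-3)^k + 9 − 12 = 2·(-3)^{k+1} − 3.
This completes the inductive step, so T_n = 2·(-3)^n − 3 for all n ≥ 1.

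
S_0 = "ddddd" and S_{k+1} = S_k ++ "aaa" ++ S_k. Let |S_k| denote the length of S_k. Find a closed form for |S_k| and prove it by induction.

Claim: |S_k| = 2^{k+3} − 3.

Base case: |S_0| = 5, and 2^{0+3} − 3 = 5.
Assume |S_m| = 2^{m+3} − 3.
Then |S_{m+1}| = |S_m| + 3 + |S_m| = 2|S_m| + 3 = 2(2^{m+3} − 3) + 3 = 2^{m+1+3} − 6 + 3 = 2^{m+1+3} − 3.
Hence |S_k| = 2^{k+3} − 3 for every k ≥ 0, by induction.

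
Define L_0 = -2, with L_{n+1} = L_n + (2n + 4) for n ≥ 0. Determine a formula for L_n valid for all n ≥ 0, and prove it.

Claim: L_n = n^2 + 3n − 2.

Base case: L_0 = -2, and 0^2 + 3·0 − 2 = -2.
Assume L_k = k^2 + 3k − 2.
Then L_{k+1} = L_k + (2k + 4) = (k^2 + 3k − 2) + (2k + 4) = k^2 + 5k + 2,
and (k+1)^2 + 3·(k+1) − 2 = k^2 + 5k + 2.
Hence L_n = n^2 + 3n − 2 for every n ≥ 0, by induction.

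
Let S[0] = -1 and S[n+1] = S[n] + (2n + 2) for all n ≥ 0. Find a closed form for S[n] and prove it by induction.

Claim: S[n] = n^2 + n − 1.

Base case: S[0] = -1, and 0^2 + 0 − 1 = -1.
Assume S[r] = r^2 + r − 1.
Then S[r+1] = S[r] + (2r + 2) = (r^2 + r − 1) + (2r + 2) = r^2 + 3r + 1,
and (r+1)^2 + (r+1) − 1 = r^2 + 3r + 1.
This completes the inductive step, so S[n] = n^2 + n − 1 for all n ≥ 0.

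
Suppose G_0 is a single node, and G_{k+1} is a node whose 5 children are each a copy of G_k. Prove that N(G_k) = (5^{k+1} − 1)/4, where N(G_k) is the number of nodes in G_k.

Base case: N(G_0) = 1, and (5^{0+1} − 1)/4 = 1.
Assume N(G_m) = (5^{m+1} − 1)/4.
Then N(G_{m+1}) = 1 + 5N(G_m) = 1 + 5·(5^{m+1} − 1)/4 = 1 + (5^{m+2} − 5)/4 = (4 + 5^{m+2} − 5)/4 = (5^{m+2} − 1)/4.
By induction, N(G_k) = (5^{k+1} − 1)/4 for all k ≥ 0.

N(G_k) = (5^{k+1} − 1)/4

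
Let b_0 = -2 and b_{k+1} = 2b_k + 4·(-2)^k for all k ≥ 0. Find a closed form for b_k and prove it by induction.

Claim: b_k = -2^k − (-2)^k.

Base case: b_0 = -2, and -2^0 − (-2)^0 = -1 − 1 = -2.
Assume b_r = -2^r − (-2)^r for some r ≥ 0.
Then b_{r+1} = 2b_r + 4·(-2)^r = 2·(-2^r − (-2)^r) + 4·(-2)^r = -2^{r+1} − 2·(-2)^r + 4·(-2)^r = -2^{r+1} + 2·(-2)^r = -2^{r+1} − (-2)^{r+1}.
By induction, b_k = -2^k − (-2)^k for all k ≥ 0.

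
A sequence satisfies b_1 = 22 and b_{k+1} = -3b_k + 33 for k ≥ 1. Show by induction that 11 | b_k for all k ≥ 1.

Base case: b_1 = 22 = 11·2, so 11 | b_1.
Assume 11 | b_m, so b_m = 11t for some integer t.
Then b_{m+1} = -3b_m + 33 = -3·(11t) + 33 = 11(-3t + 3), so 11 | b_{m+1}.
So the property holds for m+1, and by induction 11 | b_k for all k ≥ 1.

11 | b_k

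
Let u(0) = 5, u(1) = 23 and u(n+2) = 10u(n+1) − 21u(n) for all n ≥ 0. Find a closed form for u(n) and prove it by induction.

Claim: u(n) = 3·3^n + 2·7^n.

Base cases: u(0) = 5 and 3·3^0 + 2·7^0 = 5; u(1) = 23 and 3·3^1 + 2·7^1 = 23.
Assume u(i) = 3·3^i + 2·7^i for all 0 ≤ i ≤ j, where j ≥ 1.
Then u(j+1) = 10u(j) − 21u(j−1) = 10·(3·3^j + 2·7^j) − 21·(3·3^{j−1} + 2·7^{j−1}) = 3·(10·3 − 21)3^{j−1} + 2·(10·7 − 21)7^{j−1} = 27·3^{j−1} + 98·7^{j−1} = 3·3^{j+1} + 2·7^{j+1}.
So the formula holds for j+1, and by strong induction u(n) = 3·3^n + 2·7^n for all n ≥ 0.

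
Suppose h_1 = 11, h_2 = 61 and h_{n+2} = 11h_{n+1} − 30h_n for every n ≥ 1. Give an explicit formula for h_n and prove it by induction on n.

Claim: h_n = 5^n + 6^n.

Base cases: h_1 = 11 and 5^1 + 6^1 = 11; h_2 = 61 and 5^2 + 6^2 = 61.
Assume h_i = 5^i + 6^i for all 1 ≤ i ≤ j, where j ≥ 2.
Then h_{j+1} = 11h_j − 30h_{j−1} = 11·(5^j + 6^j) − 30·(5^{j−1} + 6^{j−1}) = (11·5 − 30)5^{j−1} + (11·6 − 30)6^{j−1} = 25·5^{j−1} + 36·6^{j−1} = 5^{j+1} + 6^{j+1}.
Hence h_n = 5^n + 6^n for every n ≥ 1, by strong induction.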